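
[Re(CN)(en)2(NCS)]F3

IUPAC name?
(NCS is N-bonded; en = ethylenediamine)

cyanobis(ethylenediamine)isothiocyanatorhenium(V) fluoride

The 3 fluoride counter-ions carry a total charge of -3, so each complex ion is 3+.
Ligand charges: 1×isothiocyanato (-1 each), 2×ethylenediamine (neutral), 1×cyano (-1 each); total -2. So Re + (-2) = 3+, giving Re = +5.
Ligands are named alphabetically: cyano before ethylenediamine before isothiocyanato.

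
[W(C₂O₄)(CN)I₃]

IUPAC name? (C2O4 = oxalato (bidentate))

cyanotriiodooxalatotungsten(VI)

There is no counter-ion, so the complex is neutral overall.
Ligand charges: 1×oxalato (-2 each), 3×iodo (-1 each), 1×cyano (-1 each); total -6. So W + (-6) = 0, giving W = +6.
Ligands are named alphabetically: cyano before iodo before oxalato.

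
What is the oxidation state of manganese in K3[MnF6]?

+3

3 potassium outside the brackets (+1 each) → the complex ion is 3−.
Ligand charges: 6×F = -6; sum -6.
Mn + (-6) = 3− ⇒ Mn is +3.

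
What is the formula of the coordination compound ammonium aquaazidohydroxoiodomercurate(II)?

Ligands: 1 azido (N3, -1), 1 hydroxo (OH, -1), 1 iodo (I, -1), 1 aqua (H2O, neutral). Ligand charge sum = -3.
With Hg in oxidation state +2, the complex ion is [Hg...]^1−.
Charge balance with ammonium (+1) requires 1 complex ion per 1 ammonium.

NH4[Hg(H2O)I(N3)(OH)]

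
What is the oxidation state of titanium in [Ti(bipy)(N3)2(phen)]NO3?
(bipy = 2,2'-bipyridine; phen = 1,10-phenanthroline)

1 nitrate outside the brackets (-1 each) → the complex ion is 1+.
Ligand charges: 2×N3 = -2; 1×bipy neutral; 1×phen neutral; sum -2.
Ti + (-2) = 1+ ⇒ Ti is +3.

+3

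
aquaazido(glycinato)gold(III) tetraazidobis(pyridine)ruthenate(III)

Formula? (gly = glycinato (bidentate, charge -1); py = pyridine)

Cation [Au…]: ligand charges -2, Au(III) ⇒ ion charge 1+.
Anion [Ru…]: ligand charges -4, Ru(III) ⇒ ion charge 1−.

[Au(gly)(H2O)(N3)][Ru(N3)4(py)2]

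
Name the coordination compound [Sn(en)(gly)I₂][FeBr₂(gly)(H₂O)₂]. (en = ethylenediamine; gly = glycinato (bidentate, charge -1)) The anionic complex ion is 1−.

Both ions are complex: the cation is named first with the plain metal name, the anion second with the -ate form; each ion's ligands are alphabetised independently.
The complex anion is given as 1−; its ligand charges sum to -3, so Fe = +2.
A 1:1 salt means the cation carries the equal and opposite charge, 1+.
Cation: ligand charges sum to -3; for the ion to be 1+, Sn = +4.

(ethylenediamine)(glycinato)diiodotin(IV) diaquadibromo(glycinato)ferrate(II)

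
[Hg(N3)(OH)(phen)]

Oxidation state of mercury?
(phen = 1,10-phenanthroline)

No counter-ion: the bracketed complex is neutral.
Ligand charges: 1×phen neutral; 1×N3 = -1; 1×OH = -1; sum -2.
Hg + (-2) = 0 ⇒ Hg is +2.

+2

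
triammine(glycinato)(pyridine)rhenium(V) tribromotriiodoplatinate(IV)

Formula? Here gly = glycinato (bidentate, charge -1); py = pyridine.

[Re(gly)(NH3)3(py)][PtBr3I3]2

Cation [Re…]: ligand charges -1, Re(V) ⇒ ion charge 4+.
Anion [Pt…]: ligand charges -6, Pt(IV) ⇒ ion charge 2−.
One 4+ cation requires 2 of the 2− anion.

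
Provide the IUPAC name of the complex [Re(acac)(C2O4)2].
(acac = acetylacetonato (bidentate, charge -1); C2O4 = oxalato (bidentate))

(acetylacetonato)dioxalatorhenium(V)

There is no counter-ion, so the complex is neutral overall.
Ligand charges: 1×acetylacetonato (-1 each), 2×oxalato (-2 each); total -5. So Re + (-5) = 0, giving Re = +5.
Ligands are named alphabetically: acetylacetonato before oxalato.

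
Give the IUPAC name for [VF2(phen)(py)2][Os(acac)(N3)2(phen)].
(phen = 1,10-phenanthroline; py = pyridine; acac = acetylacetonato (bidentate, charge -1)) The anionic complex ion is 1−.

Both ions are complex: the cation is named first with the plain metal name, the anion second with the -ate form; each ion's ligands are alphabetised independently.
The complex anion is given as 1−; its ligand charges sum to -3, so Os = +2.
A 1:1 salt means the cation carries the equal and opposite charge, 1+.
Cation: ligand charges sum to -2; for the ion to be 1+, V = +3.

difluoro(1,10-phenanthroline)bis(pyridine)vanadium(III) (acetylacetonato)diazido(1,10-phenanthroline)osmate(II)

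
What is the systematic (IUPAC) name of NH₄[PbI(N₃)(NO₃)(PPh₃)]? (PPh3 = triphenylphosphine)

The 1 ammonium counter-ion carries a total charge of +1, so each complex ion is 1−.
Ligand charges: 1×azido (-1 each), 1×iodo (-1 each), 1×nitrato (-1 each), 1×triphenylphosphine (neutral); total -3. So Pb + (-3) = 1−, giving Pb = +2.
Ligands are named alphabetically: azido before iodo before nitrato before triphenylphosphine.
The complex ion is anionic, so lead takes the -ate form plumbate(II).

ammonium azidoiodonitrato(triphenylphosphine)plumbate(II)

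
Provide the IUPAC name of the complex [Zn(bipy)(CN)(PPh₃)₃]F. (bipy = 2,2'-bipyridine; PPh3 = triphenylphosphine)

(2,2'-bipyridine)cyanotris(triphenylphosphine)zinc(II) fluoride

The 1 fluoride counter-ion carries a total charge of -1, so each complex ion is 1+.
Ligand charges: 1×cyano (-1 each), 1×2,2'-bipyridine (neutral), 3×triphenylphosphine (neutral); total -1. So Zn + (-1) = 1+, giving Zn = +2.
Ligands are named alphabetically: bipyridine before cyano before triphenylphosphine.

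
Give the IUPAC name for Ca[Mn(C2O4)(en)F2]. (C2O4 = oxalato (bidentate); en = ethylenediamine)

The 1 calcium counter-ion carries a total charge of +2, so each complex ion is 2−.
Ligand charges: 2×fluoro (-1 each), 1×oxalato (-2 each), 1×ethylenediamine (neutral); total -4. So Mn + (-4) = 2−, giving Mn = +2.
The complex ion is anionic, so manganese takes the -ate form manganate(II).

calcium (ethylenediamine)difluorooxalatomanganate(II)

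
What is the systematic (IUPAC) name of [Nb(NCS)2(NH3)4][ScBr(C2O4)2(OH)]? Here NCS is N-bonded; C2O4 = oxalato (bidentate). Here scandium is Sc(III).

tetraamminediisothiocyanatoniobium(V) bromohydroxodioxalatoscandate(III)

Sc is given as +3; the anion's ligand charges sum to -6, so the complex anion is 3−.
A 1:1 salt means the cation carries the equal and opposite charge, 3+.
Cation: ligand charges sum to -2; for the ion to be 3+, Nb = +5.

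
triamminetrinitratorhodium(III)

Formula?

[Rh(NH3)3(NO3)3]

Ligands: 3 nitrato (NO3, -1), 3 ammine (NH3, neutral). Ligand charge sum = -3.
With Rh in oxidation state +3, the complex ion is [Rh...].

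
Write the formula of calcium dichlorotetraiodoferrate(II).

Ca2[FeCl2I4]

Ligands: 4 iodo (I, -1), 2 chloro (Cl, -1). Ligand charge sum = -6.
With Fe in oxidation state +2, the complex ion is [Fe...]^4−.
Charge balance with calcium (+2) requires 1 complex ion per 2 calcium.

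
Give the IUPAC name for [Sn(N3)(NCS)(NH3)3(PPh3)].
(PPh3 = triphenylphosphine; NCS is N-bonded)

There is no counter-ion, so the complex is neutral overall.
Ligand charges: 1×triphenylphosphine (neutral), 1×isothiocyanato (-1 each), 1×azido (-1 each), 3×ammine (neutral); total -2. So Sn + (-2) = 0, giving Sn = +2.
Ligands are named alphabetically: ammine before azido before isothiocyanato before triphenylphosphine.

triammineazidoisothiocyanato(triphenylphosphine)tin(II)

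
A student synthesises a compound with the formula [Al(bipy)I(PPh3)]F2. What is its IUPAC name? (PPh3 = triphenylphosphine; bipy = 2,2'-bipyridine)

The 2 fluoride counter-ions carry a total charge of -2, so each complex ion is 2+.
Ligand charges: 1×triphenylphosphine (neutral), 1×2,2'-bipyridine (neutral), 1×iodo (-1 each); total -1. So Al + (-1) = 2+, giving Al = +3.
Ligands are named alphabetically: bipyridine before iodo before triphenylphosphine.

(2,2'-bipyridine)iodo(triphenylphosphine)aluminium(III) fluoride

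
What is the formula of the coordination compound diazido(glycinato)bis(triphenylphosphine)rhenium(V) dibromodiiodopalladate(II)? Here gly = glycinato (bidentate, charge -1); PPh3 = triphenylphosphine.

[Re(gly)(N3)2(PPh3)2][PdBr2I2]

Cation [Re…]: ligand charges -3, Re(V) ⇒ ion charge 2+.
Anion [Pd…]: ligand charges -4, Pd(II) ⇒ ion charge 2−.
One 2+ cation balances one 2− anion.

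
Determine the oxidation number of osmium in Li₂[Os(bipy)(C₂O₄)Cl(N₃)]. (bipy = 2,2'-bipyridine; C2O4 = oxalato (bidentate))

2 lithium outside the brackets (+1 each) → the complex ion is 2−.
Ligand charges: 1×bipy neutral; 1×Cl = -1; 1×N3 = -1; 1×C2O4 = -2; sum -4.
Os + (-4) = 2− ⇒ Os is +2.

+2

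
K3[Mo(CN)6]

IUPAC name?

potassium hexacyanomolybdate(III)

The 3 potassium counter-ions carry a total charge of +3, so each complex ion is 3−.
Ligand charges: 6×cyano (-1 each); total -6. So Mo + (-6) = 3−, giving Mo = +3.
The complex ion is anionic, so molybdenum takes the -ate form molybdate(III).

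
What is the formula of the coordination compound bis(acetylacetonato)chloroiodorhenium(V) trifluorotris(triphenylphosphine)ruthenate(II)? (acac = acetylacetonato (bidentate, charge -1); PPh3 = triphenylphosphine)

[Re(acac)2ClI][RuF3(PPh3)3]

Cation [Re…]: ligand charges -4, Re(V) ⇒ ion charge 1+.
Anion [Ru…]: ligand charges -3, Ru(II) ⇒ ion charge 1−.
One 1+ cation balances one 1− anion.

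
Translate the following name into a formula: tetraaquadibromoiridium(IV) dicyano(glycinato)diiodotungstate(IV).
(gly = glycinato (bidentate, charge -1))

[IrBr2(H2O)4][W(CN)2(gly)I2]2

Cation [Ir…]: ligand charges -2, Ir(IV) ⇒ ion charge 2+.
Anion [W…]: ligand charges -5, W(IV) ⇒ ion charge 1−.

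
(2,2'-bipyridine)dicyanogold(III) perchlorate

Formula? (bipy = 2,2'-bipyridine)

Ligands: 2 cyano (CN, -1), 1 2,2'-bipyridine (bipy, neutral). Ligand charge sum = -2.
Charge balance with perchlorate (-1) requires 1 complex ion per 1 perchlorate.

[Au(bipy)(CN)2]ClO4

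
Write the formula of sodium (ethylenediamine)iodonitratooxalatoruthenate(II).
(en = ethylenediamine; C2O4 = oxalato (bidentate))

Na2[Ru(C2O4)(en)I(NO3)]

Ligands: 1 iodo (I, -1), 1 nitrato (NO3, -1), 1 ethylenediamine (en, neutral), 1 oxalato (C2O4, -2). Ligand charge sum = -4.
Charge balance with sodium (+1) requires 1 complex ion per 2 sodium.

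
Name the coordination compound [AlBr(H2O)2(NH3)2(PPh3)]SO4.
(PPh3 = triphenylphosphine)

diamminediaquabromo(triphenylphosphine)aluminium(III) sulfate

The 1 sulfate counter-ion carries a total charge of -2, so each complex ion is 2+.
Ligand charges: 2×ammine (neutral), 2×aqua (neutral), 1×bromo (-1 each), 1×triphenylphosphine (neutral); total -1. So Al + (-1) = 2+, giving Al = +3.
Ligands are named alphabetically: ammine before aqua before bromo before triphenylphosphine.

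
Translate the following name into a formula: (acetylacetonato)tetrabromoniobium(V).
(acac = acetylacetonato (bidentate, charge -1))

[Nb(acac)Br4]

Ligands: 4 bromo (Br, -1), 1 acetylacetonato (acac, -1). Ligand charge sum = -5.
With Nb in oxidation state +5, the complex ion is [Nb...].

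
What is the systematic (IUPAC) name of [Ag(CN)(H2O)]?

There is no counter-ion, so the complex is neutral overall.
Ligand charges: 1×cyano (-1 each), 1×aqua (neutral); total -1. So Ag + (-1) = 0, giving Ag = +1.
Ligands are named alphabetically: aqua before cyano.

aquacyanosilver(I)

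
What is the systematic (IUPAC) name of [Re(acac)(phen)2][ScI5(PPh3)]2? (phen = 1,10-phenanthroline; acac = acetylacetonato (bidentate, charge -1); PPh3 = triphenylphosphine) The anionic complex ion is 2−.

(acetylacetonato)bis(1,10-phenanthroline)rhenium(V) pentaiodo(triphenylphosphine)scandate(III)

Both ions are complex: the cation is named first with the plain metal name, the anion second with the -ate form; each ion's ligands are alphabetised independently.
The complex anion is given as 2−; its ligand charges sum to -5, so Sc = +3.
With 2 anions per cation, the cation must be 2×2 = 4+.
Cation: ligand charges sum to -1; for the ion to be 4+, Re = +5.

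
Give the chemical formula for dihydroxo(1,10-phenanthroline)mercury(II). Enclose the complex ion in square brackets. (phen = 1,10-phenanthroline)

[Hg(OH)2(phen)]

Ligands: 1 1,10-phenanthroline (phen, neutral), 2 hydroxo (OH, -1). Ligand charge sum = -2.
With Hg in oxidation state +2, the complex ion is [Hg...].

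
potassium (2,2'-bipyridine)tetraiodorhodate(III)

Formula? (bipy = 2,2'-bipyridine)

Ligands: 4 iodo (I, -1), 1 2,2'-bipyridine (bipy, neutral). Ligand charge sum = -4.
With Rh in oxidation state +3, the complex ion is [Rh...]^1−.
Charge balance with potassium (+1) requires 1 complex ion per 1 potassium.

K[Rh(bipy)I4]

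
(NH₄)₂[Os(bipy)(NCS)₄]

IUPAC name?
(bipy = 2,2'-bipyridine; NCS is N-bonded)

ammonium (2,2'-bipyridine)tetraisothiocyanatoosmate(II)

The 2 ammonium counter-ions carry a total charge of +2, so each complex ion is 2−.
Ligand charges: 1×2,2'-bipyridine (neutral), 4×isothiocyanato (-1 each); total -4. So Os + (-4) = 2−, giving Os = +2.
The complex ion is anionic, so osmium takes the -ate form osmate(II).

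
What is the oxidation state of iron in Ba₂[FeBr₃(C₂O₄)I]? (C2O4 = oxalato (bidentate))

2 barium outside the brackets (+2 each) → the complex ion is 4−.
Ligand charges: 3×Br = -3; 1×C2O4 = -2; 1×I = -1; sum -6.
Fe + (-6) = 4− ⇒ Fe is +2.

+2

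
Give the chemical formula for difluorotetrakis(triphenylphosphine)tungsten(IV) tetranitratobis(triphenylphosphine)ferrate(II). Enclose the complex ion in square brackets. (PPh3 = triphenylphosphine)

Cation [W…]: ligand charges -2, W(IV) ⇒ ion charge 2+.
Anion [Fe…]: ligand charges -4, Fe(II) ⇒ ion charge 2−.

[WF2(PPh3)4][Fe(NO3)4(PPh3)2]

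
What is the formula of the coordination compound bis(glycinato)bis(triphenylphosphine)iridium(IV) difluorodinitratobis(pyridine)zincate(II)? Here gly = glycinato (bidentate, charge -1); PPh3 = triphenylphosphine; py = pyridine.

[Ir(gly)2(PPh3)2][ZnF2(NO3)2(py)2]

Cation [Ir…]: ligand charges -2, Ir(IV) ⇒ ion charge 2+.
Anion [Zn…]: ligand charges -4, Zn(II) ⇒ ion charge 2−.
One 2+ cation balances one 2− anion.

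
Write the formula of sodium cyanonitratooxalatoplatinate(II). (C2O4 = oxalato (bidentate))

Na2[Pt(C2O4)(CN)(NO3)]

Ligands: 1 cyano (CN, -1), 1 oxalato (C2O4, -2), 1 nitrato (NO3, -1). Ligand charge sum = -4.
With Pt in oxidation state +2, the complex ion is [Pt...]^2−.
Charge balance with sodium (+1) requires 1 complex ion per 2 sodium.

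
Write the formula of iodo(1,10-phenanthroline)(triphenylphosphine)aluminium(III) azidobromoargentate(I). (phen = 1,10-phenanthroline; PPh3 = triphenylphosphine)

Cation [Al…]: ligand charges -1, Al(III) ⇒ ion charge 2+.
Anion [Ag…]: ligand charges -2, Ag(I) ⇒ ion charge 1−.
One 2+ cation requires 2 of the 1− anion.

[AlI(phen)(PPh3)][AgBr(N3)]2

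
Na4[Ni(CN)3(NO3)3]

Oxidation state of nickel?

+2

4 sodium outside the brackets (+1 each) → the complex ion is 4−.
Ligand charges: 3×CN = -3; 3×NO3 = -3; sum -6.
Ni + (-6) = 4− ⇒ Ni is +2.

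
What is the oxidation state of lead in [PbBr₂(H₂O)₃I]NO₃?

+4

1 nitrate outside the brackets (-1 each) → the complex ion is 1+.
Ligand charges: 1×I = -1; 2×Br = -2; 3×H2O neutral; sum -3.
Pb + (-3) = 1+ ⇒ Pb is +4.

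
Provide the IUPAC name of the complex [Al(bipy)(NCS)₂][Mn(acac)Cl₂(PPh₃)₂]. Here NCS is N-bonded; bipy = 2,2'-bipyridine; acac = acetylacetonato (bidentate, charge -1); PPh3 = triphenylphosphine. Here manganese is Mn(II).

(2,2'-bipyridine)diisothiocyanatoaluminium(III) (acetylacetonato)dichlorobis(triphenylphosphine)manganate(II)

Both ions are complex: the cation is named first with the plain metal name, the anion second with the -ate form; each ion's ligands are alphabetised independently.
Mn is given as +2; the anion's ligand charges sum to -3, so the complex anion is 1−.
A 1:1 salt means the cation carries the equal and opposite charge, 1+.
Cation: ligand charges sum to -2; for the ion to be 1+, Al = +3.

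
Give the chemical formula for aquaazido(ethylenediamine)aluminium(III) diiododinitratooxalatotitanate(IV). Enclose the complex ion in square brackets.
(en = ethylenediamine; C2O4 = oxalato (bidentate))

Cation [Al…]: ligand charges -1, Al(III) ⇒ ion charge 2+.
Anion [Ti…]: ligand charges -6, Ti(IV) ⇒ ion charge 2−.

[Al(en)(H2O)(N3)][Ti(C2O4)I2(NO3)2]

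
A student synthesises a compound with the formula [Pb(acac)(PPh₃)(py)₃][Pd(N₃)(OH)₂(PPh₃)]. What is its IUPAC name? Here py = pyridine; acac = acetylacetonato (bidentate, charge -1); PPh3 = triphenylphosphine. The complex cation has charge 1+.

The complex cation is given as 1+; its ligand charges sum to -1, so Pb = +2.
A 1:1 salt means the anion carries the equal and opposite charge, 1−.
Anion: ligand charges sum to -3; for the ion to be 1−, Pd = +2.

(acetylacetonato)tris(pyridine)(triphenylphosphine)lead(II) azidodihydroxo(triphenylphosphine)palladate(II)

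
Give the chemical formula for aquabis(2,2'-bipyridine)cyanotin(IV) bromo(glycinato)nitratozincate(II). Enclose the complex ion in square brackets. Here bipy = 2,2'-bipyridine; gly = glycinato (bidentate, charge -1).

Cation [Sn…]: ligand charges -1, Sn(IV) ⇒ ion charge 3+.
Anion [Zn…]: ligand charges -3, Zn(II) ⇒ ion charge 1−.
One 3+ cation requires 3 of the 1− anion.

[Sn(bipy)2(CN)(H2O)][ZnBr(gly)(NO3)]3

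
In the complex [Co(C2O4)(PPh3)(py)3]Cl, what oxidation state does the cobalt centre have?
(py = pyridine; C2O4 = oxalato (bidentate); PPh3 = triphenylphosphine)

1 chloride outside the brackets (-1 each) → the complex ion is 1+.
Ligand charges: 3×py neutral; 1×C2O4 = -2; 1×PPh3 neutral; sum -2.
Co + (-2) = 1+ ⇒ Co is +3.

+3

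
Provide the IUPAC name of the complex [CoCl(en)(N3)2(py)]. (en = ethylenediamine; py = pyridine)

diazidochloro(ethylenediamine)(pyridine)cobalt(III)

There is no counter-ion, so the complex is neutral overall.
Ligand charges: 2×azido (-1 each), 1×ethylenediamine (neutral), 1×chloro (-1 each), 1×pyridine (neutral); total -3. So Co + (-3) = 0, giving Co = +3.
Ligands are named alphabetically: azido before chloro before ethylenediamine before pyridine.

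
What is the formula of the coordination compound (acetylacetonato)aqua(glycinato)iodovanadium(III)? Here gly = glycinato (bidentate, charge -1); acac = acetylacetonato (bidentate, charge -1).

Ligands: 1 glycinato (gly, -1), 1 aqua (H2O, neutral), 1 iodo (I, -1), 1 acetylacetonato (acac, -1). Ligand charge sum = -3.
With V in oxidation state +3, the complex ion is [V...].

[V(acac)(gly)(H2O)I]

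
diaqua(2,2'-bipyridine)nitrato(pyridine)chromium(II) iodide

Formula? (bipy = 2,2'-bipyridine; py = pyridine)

Ligands: 1 nitrato (NO3, -1), 1 2,2'-bipyridine (bipy, neutral), 2 aqua (H2O, neutral), 1 pyridine (py, neutral). Ligand charge sum = -1.
Charge balance with iodide (-1) requires 1 complex ion per 1 iodide.

[Cr(bipy)(H2O)2(NO3)(py)]I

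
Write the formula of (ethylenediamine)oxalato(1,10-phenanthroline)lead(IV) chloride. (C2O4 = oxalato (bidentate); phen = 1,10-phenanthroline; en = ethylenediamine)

Ligands: 1 oxalato (C2O4, -2), 1 1,10-phenanthroline (phen, neutral), 1 ethylenediamine (en, neutral). Ligand charge sum = -2.
Charge balance with chloride (-1) requires 1 complex ion per 2 chloride.

[Pb(C2O4)(en)(phen)]Cl2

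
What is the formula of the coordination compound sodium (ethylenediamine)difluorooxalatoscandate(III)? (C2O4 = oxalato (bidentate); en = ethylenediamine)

Na[Sc(C2O4)(en)F2]

Ligands: 2 fluoro (F, -1), 1 oxalato (C2O4, -2), 1 ethylenediamine (en, neutral). Ligand charge sum = -4.
Charge balance with sodium (+1) requires 1 complex ion per 1 sodium.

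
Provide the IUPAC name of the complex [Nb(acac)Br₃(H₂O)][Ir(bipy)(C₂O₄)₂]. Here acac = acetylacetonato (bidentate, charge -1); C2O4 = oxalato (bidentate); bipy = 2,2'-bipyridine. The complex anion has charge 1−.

The complex anion is given as 1−; its ligand charges sum to -4, so Ir = +3.
A 1:1 salt means the cation carries the equal and opposite charge, 1+.
Cation: ligand charges sum to -4; for the ion to be 1+, Nb = +5.

(acetylacetonato)aquatribromoniobium(V) (2,2'-bipyridine)dioxalatoiridate(III)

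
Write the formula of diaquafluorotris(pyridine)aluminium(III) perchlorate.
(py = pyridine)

Ligands: 1 fluoro (F, -1), 2 aqua (H2O, neutral), 3 pyridine (py, neutral). Ligand charge sum = -1.
With Al in oxidation state +3, the complex ion is [Al...]^2+.
Charge balance with perchlorate (-1) requires 1 complex ion per 2 perchlorate.

[AlF(H2O)2(py)3](ClO4)2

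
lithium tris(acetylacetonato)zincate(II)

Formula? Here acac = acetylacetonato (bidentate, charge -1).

Li[Zn(acac)3]

Ligands: 3 acetylacetonato (acac, -1). Ligand charge sum = -3.
Charge balance with lithium (+1) requires 1 complex ion per 1 lithium.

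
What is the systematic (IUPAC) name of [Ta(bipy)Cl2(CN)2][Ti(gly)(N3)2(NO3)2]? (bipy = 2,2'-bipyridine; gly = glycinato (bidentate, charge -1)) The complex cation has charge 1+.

(2,2'-bipyridine)dichlorodicyanotantalum(V) diazido(glycinato)dinitratotitanate(IV)

Both ions are complex: the cation is named first with the plain metal name, the anion second with the -ate form; each ion's ligands are alphabetised independently.
The complex cation is given as 1+; its ligand charges sum to -4, so Ta = +5.
A 1:1 salt means the anion carries the equal and opposite charge, 1−.
Anion: ligand charges sum to -5; for the ion to be 1−, Ti = +4.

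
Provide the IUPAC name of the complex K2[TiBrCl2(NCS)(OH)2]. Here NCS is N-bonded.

potassium bromodichlorodihydroxoisothiocyanatotitanate(IV)

The 2 potassium counter-ions carry a total charge of +2, so each complex ion is 2−.
Ligand charges: 1×isothiocyanato (-1 each), 1×bromo (-1 each), 2×chloro (-1 each), 2×hydroxo (-1 each); total -6. So Ti + (-6) = 2−, giving Ti = +4.
Ligands are named alphabetically: bromo before chloro before hydroxo before isothiocyanato.
The complex ion is anionic, so titanium takes the -ate form titanate(IV).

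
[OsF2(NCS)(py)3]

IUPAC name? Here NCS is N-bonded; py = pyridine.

difluoroisothiocyanatotris(pyridine)osmium(III)

There is no counter-ion, so the complex is neutral overall.
Ligand charges: 1×isothiocyanato (-1 each), 3×pyridine (neutral), 2×fluoro (-1 each); total -3. So Os + (-3) = 0, giving Os = +3.
Ligands are named alphabetically: fluoro before isothiocyanato before pyridine.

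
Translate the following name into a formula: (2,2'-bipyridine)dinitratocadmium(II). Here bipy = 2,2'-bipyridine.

[Cd(bipy)(NO3)2]

Ligands: 1 2,2'-bipyridine (bipy, neutral), 2 nitrato (NO3, -1). Ligand charge sum = -2.
With Cd in oxidation state +2, the complex ion is [Cd...].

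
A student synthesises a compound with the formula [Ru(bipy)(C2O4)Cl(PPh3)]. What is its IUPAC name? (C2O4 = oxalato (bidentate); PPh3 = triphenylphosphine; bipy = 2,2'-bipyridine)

There is no counter-ion, so the complex is neutral overall.
Ligand charges: 1×oxalato (-2 each), 1×chloro (-1 each), 1×triphenylphosphine (neutral), 1×2,2'-bipyridine (neutral); total -3. So Ru + (-3) = 0, giving Ru = +3.
Ligands are named alphabetically: bipyridine before chloro before oxalato before triphenylphosphine.

(2,2'-bipyridine)chlorooxalato(triphenylphosphine)ruthenium(III)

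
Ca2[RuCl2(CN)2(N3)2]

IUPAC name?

The 2 calcium counter-ions carry a total charge of +4, so each complex ion is 4−.
Ligand charges: 2×azido (-1 each), 2×cyano (-1 each), 2×chloro (-1 each); total -6. So Ru + (-6) = 4−, giving Ru = +2.
Ligands are named alphabetically: azido before chloro before cyano.
The complex ion is anionic, so ruthenium takes the -ate form ruthenate(II).

calcium diazidodichlorodicyanoruthenate(II)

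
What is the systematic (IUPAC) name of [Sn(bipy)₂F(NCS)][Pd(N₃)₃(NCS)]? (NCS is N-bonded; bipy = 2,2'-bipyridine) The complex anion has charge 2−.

Both ions are complex: the cation is named first with the plain metal name, the anion second with the -ate form; each ion's ligands are alphabetised independently.
The complex anion is given as 2−; its ligand charges sum to -4, so Pd = +2.
A 1:1 salt means the cation carries the equal and opposite charge, 2+.
Cation: ligand charges sum to -2; for the ion to be 2+, Sn = +4.

bis(2,2'-bipyridine)fluoroisothiocyanatotin(IV) triazidoisothiocyanatopalladate(II)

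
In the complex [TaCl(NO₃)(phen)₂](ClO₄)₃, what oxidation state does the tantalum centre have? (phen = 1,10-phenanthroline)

+5

3 perchlorate outside the brackets (-1 each) → the complex ion is 3+.
Ligand charges: 1×Cl = -1; 2×phen neutral; 1×NO3 = -1; sum -2.
Ta + (-2) = 3+ ⇒ Ta is +5.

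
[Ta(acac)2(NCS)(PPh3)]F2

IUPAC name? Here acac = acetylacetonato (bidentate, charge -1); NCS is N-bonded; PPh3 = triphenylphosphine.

The 2 fluoride counter-ions carry a total charge of -2, so each complex ion is 2+.
Ligand charges: 2×acetylacetonato (-1 each), 1×isothiocyanato (-1 each), 1×triphenylphosphine (neutral); total -3. So Ta + (-3) = 2+, giving Ta = +5.
Ligands are named alphabetically: acetylacetonato before isothiocyanato before triphenylphosphine.

bis(acetylacetonato)isothiocyanato(triphenylphosphine)tantalum(V) fluoride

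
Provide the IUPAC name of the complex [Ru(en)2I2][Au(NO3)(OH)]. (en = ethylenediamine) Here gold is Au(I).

bis(ethylenediamine)diiodoruthenium(III) hydroxonitratoaurate(I)

Both ions are complex: the cation is named first with the plain metal name, the anion second with the -ate form; each ion's ligands are alphabetised independently.
Au is given as +1; the anion's ligand charges sum to -2, so the complex anion is 1−.
A 1:1 salt means the cation carries the equal and opposite charge, 1+.
Cation: ligand charges sum to -2; for the ion to be 1+, Ru = +3.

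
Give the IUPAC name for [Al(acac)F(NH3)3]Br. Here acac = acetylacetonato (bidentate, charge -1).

(acetylacetonato)triamminefluoroaluminium(III) bromide

The 1 bromide counter-ion carries a total charge of -1, so each complex ion is 1+.
Ligand charges: 1×fluoro (-1 each), 1×acetylacetonato (-1 each), 3×ammine (neutral); total -2. So Al + (-2) = 1+, giving Al = +3.
Ligands are named alphabetically: acetylacetonato before ammine before fluoro.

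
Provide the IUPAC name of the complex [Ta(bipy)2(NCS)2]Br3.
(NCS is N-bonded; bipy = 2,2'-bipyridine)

The 3 bromide counter-ions carry a total charge of -3, so each complex ion is 3+.
Ligand charges: 2×isothiocyanato (-1 each), 2×2,2'-bipyridine (neutral); total -2. So Ta + (-2) = 3+, giving Ta = +5.
Ligands are named alphabetically: bipyridine before isothiocyanato.

bis(2,2'-bipyridine)diisothiocyanatotantalum(V) bromide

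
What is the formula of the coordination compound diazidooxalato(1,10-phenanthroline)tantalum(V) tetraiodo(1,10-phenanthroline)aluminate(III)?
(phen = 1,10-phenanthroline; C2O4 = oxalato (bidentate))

Cation [Ta…]: ligand charges -4, Ta(V) ⇒ ion charge 1+.
Anion [Al…]: ligand charges -4, Al(III) ⇒ ion charge 1−.
One 1+ cation balances one 1− anion.

[Ta(C2O4)(N3)2(phen)][AlI4(phen)]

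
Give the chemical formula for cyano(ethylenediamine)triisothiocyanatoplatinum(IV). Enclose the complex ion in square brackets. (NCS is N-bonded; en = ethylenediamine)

Ligands: 1 cyano (CN, -1), 3 isothiocyanato (NCS, -1), 1 ethylenediamine (en, neutral). Ligand charge sum = -4.
With Pt in oxidation state +4, the complex ion is [Pt...].

[Pt(CN)(en)(NCS)3]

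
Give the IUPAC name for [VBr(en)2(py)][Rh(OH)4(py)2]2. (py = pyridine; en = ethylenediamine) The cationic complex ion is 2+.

The complex cation is given as 2+; its ligand charges sum to -1, so V = +3.
With 2 anions per cation, each anion must be 2/2 = 1−.
Anion: ligand charges sum to -4; for the ion to be 1−, Rh = +3.

bromobis(ethylenediamine)(pyridine)vanadium(III) tetrahydroxobis(pyridine)rhodate(III)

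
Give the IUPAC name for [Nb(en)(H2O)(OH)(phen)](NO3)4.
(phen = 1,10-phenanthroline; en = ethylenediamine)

aqua(ethylenediamine)hydroxo(1,10-phenanthroline)niobium(V) nitrate

The 4 nitrate counter-ions carry a total charge of -4, so each complex ion is 4+.
Ligand charges: 1×1,10-phenanthroline (neutral), 1×hydroxo (-1 each), 1×aqua (neutral), 1×ethylenediamine (neutral); total -1. So Nb + (-1) = 4+, giving Nb = +5.
Ligands are named alphabetically: aqua before ethylenediamine before hydroxo before phenanthroline.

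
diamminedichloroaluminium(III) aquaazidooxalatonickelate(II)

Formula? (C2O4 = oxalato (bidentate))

Cation [Al…]: ligand charges -2, Al(III) ⇒ ion charge 1+.
Anion [Ni…]: ligand charges -3, Ni(II) ⇒ ion charge 1−.
One 1+ cation balances one 1− anion.

[AlCl2(NH3)2][Ni(C2O4)(H2O)(N3)]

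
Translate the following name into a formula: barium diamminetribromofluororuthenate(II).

Ba[RuBr3F(NH3)2]

Ligands: 2 ammine (NH3, neutral), 1 fluoro (F, -1), 3 bromo (Br, -1). Ligand charge sum = -4.
Charge balance with barium (+2) requires 1 complex ion per 1 barium.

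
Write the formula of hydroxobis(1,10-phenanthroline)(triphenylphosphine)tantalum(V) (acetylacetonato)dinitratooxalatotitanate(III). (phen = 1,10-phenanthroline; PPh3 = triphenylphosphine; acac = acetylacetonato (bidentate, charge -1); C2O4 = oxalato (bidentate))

Cation [Ta…]: ligand charges -1, Ta(V) ⇒ ion charge 4+.
Anion [Ti…]: ligand charges -5, Ti(III) ⇒ ion charge 2−.
One 4+ cation requires 2 of the 2− anion.

[Ta(OH)(phen)2(PPh3)][Ti(acac)(C2O4)(NO3)2]2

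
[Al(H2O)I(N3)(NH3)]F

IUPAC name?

ammineaquaazidoiodoaluminium(III) fluoride

The 1 fluoride counter-ion carries a total charge of -1, so each complex ion is 1+.
Ligand charges: 1×iodo (-1 each), 1×ammine (neutral), 1×azido (-1 each), 1×aqua (neutral); total -2. So Al + (-2) = 1+, giving Al = +3.
Ligands are named alphabetically: ammine before aqua before azido before iodo.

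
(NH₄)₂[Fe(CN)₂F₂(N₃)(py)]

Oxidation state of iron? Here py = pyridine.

2 ammonium outside the brackets (+1 each) → the complex ion is 2−.
Ligand charges: 1×N3 = -1; 2×CN = -2; 1×py neutral; 2×F = -2; sum -5.
Fe + (-5) = 2− ⇒ Fe is +3.

+3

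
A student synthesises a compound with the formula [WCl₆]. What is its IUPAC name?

There is no counter-ion, so the complex is neutral overall.
Ligand charges: 6×chloro (-1 each); total -6. So W + (-6) = 0, giving W = +6.

hexachlorotungsten(VI)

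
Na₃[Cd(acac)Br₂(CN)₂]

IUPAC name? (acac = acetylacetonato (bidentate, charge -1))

The 3 sodium counter-ions carry a total charge of +3, so each complex ion is 3−.
Ligand charges: 1×acetylacetonato (-1 each), 2×cyano (-1 each), 2×bromo (-1 each); total -5. So Cd + (-5) = 3−, giving Cd = +2.
Ligands are named alphabetically: acetylacetonato before bromo before cyano.
The complex ion is anionic, so cadmium takes the -ate form cadmate(II).

sodium (acetylacetonato)dibromodicyanocadmate(II)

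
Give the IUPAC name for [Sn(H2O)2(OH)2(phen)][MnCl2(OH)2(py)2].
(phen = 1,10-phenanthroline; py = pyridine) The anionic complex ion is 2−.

The complex anion is given as 2−; its ligand charges sum to -4, so Mn = +2.
A 1:1 salt means the cation carries the equal and opposite charge, 2+.
Cation: ligand charges sum to -2; for the ion to be 2+, Sn = +4.

diaquadihydroxo(1,10-phenanthroline)tin(IV) dichlorodihydroxobis(pyridine)manganate(II)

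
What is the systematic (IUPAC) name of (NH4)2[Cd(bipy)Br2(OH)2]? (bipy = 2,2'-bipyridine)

ammonium (2,2'-bipyridine)dibromodihydroxocadmate(II)

The 2 ammonium counter-ions carry a total charge of +2, so each complex ion is 2−.
Ligand charges: 2×hydroxo (-1 each), 2×bromo (-1 each), 1×2,2'-bipyridine (neutral); total -4. So Cd + (-4) = 2−, giving Cd = +2.
Ligands are named alphabetically: bipyridine before bromo before hydroxo.
The complex ion is anionic, so cadmium takes the -ate form cadmate(II).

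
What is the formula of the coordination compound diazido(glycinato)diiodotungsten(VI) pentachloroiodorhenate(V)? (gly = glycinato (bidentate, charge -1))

Cation [W…]: ligand charges -5, W(VI) ⇒ ion charge 1+.
Anion [Re…]: ligand charges -6, Re(V) ⇒ ion charge 1−.
One 1+ cation balances one 1− anion.

[W(gly)I2(N3)2][ReCl5I]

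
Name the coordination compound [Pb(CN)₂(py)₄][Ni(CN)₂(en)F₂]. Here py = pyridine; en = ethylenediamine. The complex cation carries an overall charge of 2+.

dicyanotetrakis(pyridine)lead(IV) dicyano(ethylenediamine)difluoronickelate(II)

The complex cation is given as 2+; its ligand charges sum to -2, so Pb = +4.
A 1:1 salt means the anion carries the equal and opposite charge, 2−.
Anion: ligand charges sum to -4; for the ion to be 2−, Ni = +2.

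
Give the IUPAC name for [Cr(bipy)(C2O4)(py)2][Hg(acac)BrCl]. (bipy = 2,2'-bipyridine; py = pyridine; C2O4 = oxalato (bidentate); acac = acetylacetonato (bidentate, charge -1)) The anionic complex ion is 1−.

Both ions are complex: the cation is named first with the plain metal name, the anion second with the -ate form; each ion's ligands are alphabetised independently.
The complex anion is given as 1−; its ligand charges sum to -3, so Hg = +2.
A 1:1 salt means the cation carries the equal and opposite charge, 1+.
Cation: ligand charges sum to -2; for the ion to be 1+, Cr = +3.

(2,2'-bipyridine)oxalatobis(pyridine)chromium(III) (acetylacetonato)bromochloromercurate(II)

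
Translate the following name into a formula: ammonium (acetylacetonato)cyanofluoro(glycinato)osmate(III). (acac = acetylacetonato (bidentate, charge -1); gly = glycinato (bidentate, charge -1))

NH4[Os(acac)(CN)F(gly)]

Ligands: 1 acetylacetonato (acac, -1), 1 glycinato (gly, -1), 1 cyano (CN, -1), 1 fluoro (F, -1). Ligand charge sum = -4.
Charge balance with ammonium (+1) requires 1 complex ion per 1 ammonium.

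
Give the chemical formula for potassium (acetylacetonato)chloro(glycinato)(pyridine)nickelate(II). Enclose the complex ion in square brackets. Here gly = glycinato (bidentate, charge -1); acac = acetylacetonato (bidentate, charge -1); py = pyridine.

Ligands: 1 chloro (Cl, -1), 1 glycinato (gly, -1), 1 acetylacetonato (acac, -1), 1 pyridine (py, neutral). Ligand charge sum = -3.
Charge balance with potassium (+1) requires 1 complex ion per 1 potassium.

K[Ni(acac)Cl(gly)(py)]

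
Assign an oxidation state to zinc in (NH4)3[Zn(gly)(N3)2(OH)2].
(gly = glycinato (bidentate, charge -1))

3 ammonium outside the brackets (+1 each) → the complex ion is 3−.
Ligand charges: 2×OH = -2; 2×N3 = -2; 1×gly = -1; sum -5.
Zn + (-5) = 3− ⇒ Zn is +2.

+2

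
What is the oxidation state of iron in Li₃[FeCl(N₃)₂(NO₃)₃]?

+3

3 lithium outside the brackets (+1 each) → the complex ion is 3−.
Ligand charges: 3×NO3 = -3; 2×N3 = -2; 1×Cl = -1; sum -6.
Fe + (-6) = 3− ⇒ Fe is +3.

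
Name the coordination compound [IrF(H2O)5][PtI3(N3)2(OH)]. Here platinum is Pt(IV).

pentaaquafluoroiridium(III) diazidohydroxotriiodoplatinate(IV)

Both ions are complex: the cation is named first with the plain metal name, the anion second with the -ate form; each ion's ligands are alphabetised independently.
Pt is given as +4; the anion's ligand charges sum to -6, so the complex anion is 2−.
A 1:1 salt means the cation carries the equal and opposite charge, 2+.
Cation: ligand charges sum to -1; for the ion to be 2+, Ir = +3.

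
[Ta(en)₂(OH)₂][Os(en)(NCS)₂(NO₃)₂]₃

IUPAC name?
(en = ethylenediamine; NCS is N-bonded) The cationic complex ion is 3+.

The complex cation is given as 3+; its ligand charges sum to -2, so Ta = +5.
With 3 anions per cation, each anion must be 3/3 = 1−.
Anion: ligand charges sum to -4; for the ion to be 1−, Os = +3.

bis(ethylenediamine)dihydroxotantalum(V) (ethylenediamine)diisothiocyanatodinitratoosmate(III)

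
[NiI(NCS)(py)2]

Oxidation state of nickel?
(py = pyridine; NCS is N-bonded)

No counter-ion: the bracketed complex is neutral.
Ligand charges: 1×I = -1; 2×py neutral; 1×NCS = -1; sum -2.
Ni + (-2) = 0 ⇒ Ni is +2.

+2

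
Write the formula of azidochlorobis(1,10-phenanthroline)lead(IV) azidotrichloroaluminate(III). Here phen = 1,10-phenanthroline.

Cation [Pb…]: ligand charges -2, Pb(IV) ⇒ ion charge 2+.
Anion [Al…]: ligand charges -4, Al(III) ⇒ ion charge 1−.
One 2+ cation requires 2 of the 1− anion.

[PbCl(N3)(phen)2][AlCl3(N3)]2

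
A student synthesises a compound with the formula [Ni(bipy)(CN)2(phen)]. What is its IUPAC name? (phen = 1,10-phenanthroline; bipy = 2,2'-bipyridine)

There is no counter-ion, so the complex is neutral overall.
Ligand charges: 1×1,10-phenanthroline (neutral), 1×2,2'-bipyridine (neutral), 2×cyano (-1 each); total -2. So Ni + (-2) = 0, giving Ni = +2.
Ligands are named alphabetically: bipyridine before cyano before phenanthroline.

(2,2'-bipyridine)dicyano(1,10-phenanthroline)nickel(II)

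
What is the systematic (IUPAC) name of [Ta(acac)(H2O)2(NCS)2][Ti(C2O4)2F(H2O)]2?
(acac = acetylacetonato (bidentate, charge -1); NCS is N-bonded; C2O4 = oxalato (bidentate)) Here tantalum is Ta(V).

(acetylacetonato)diaquadiisothiocyanatotantalum(V) aquafluorodioxalatotitanate(IV)

Both ions are complex: the cation is named first with the plain metal name, the anion second with the -ate form; each ion's ligands are alphabetised independently.
Ta is given as +5; the cation's ligand charges sum to -3, so the complex cation is 2+.
With 2 anions per cation, each anion must be 2/2 = 1−.
Anion: ligand charges sum to -5; for the ion to be 1−, Ti = +4.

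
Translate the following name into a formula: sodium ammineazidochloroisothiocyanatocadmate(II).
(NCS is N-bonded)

Na[CdCl(N3)(NCS)(NH3)]

Ligands: 1 isothiocyanato (NCS, -1), 1 chloro (Cl, -1), 1 ammine (NH3, neutral), 1 azido (N3, -1). Ligand charge sum = -3.
With Cd in oxidation state +2, the complex ion is [Cd...]^1−.
Charge balance with sodium (+1) requires 1 complex ion per 1 sodium.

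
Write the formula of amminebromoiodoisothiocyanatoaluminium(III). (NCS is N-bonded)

[AlBrI(NCS)(NH3)]

Ligands: 1 iodo (I, -1), 1 bromo (Br, -1), 1 ammine (NH3, neutral), 1 isothiocyanato (NCS, -1). Ligand charge sum = -3.
With Al in oxidation state +3, the complex ion is [Al...].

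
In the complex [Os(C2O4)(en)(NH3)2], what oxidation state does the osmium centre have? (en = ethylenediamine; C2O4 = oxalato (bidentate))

No counter-ion: the bracketed complex is neutral.
Ligand charges: 1×en neutral; 2×NH3 neutral; 1×C2O4 = -2; sum -2.
Os + (-2) = 0 ⇒ Os is +2.

+2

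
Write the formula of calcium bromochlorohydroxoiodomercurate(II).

Ca[HgBrClI(OH)]

Ligands: 1 bromo (Br, -1), 1 hydroxo (OH, -1), 1 iodo (I, -1), 1 chloro (Cl, -1). Ligand charge sum = -4.
With Hg in oxidation state +2, the complex ion is [Hg...]^2−.
Charge balance with calcium (+2) requires 1 complex ion per 1 calcium.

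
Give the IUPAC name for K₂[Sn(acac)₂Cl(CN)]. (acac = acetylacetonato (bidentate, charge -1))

potassium bis(acetylacetonato)chlorocyanostannate(II)

The 2 potassium counter-ions carry a total charge of +2, so each complex ion is 2−.
Ligand charges: 1×chloro (-1 each), 1×cyano (-1 each), 2×acetylacetonato (-1 each); total -4. So Sn + (-4) = 2−, giving Sn = +2.
The complex ion is anionic, so tin takes the -ate form stannate(II).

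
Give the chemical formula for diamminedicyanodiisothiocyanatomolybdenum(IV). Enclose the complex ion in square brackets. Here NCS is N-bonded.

[Mo(CN)2(NCS)2(NH3)2]

Ligands: 2 cyano (CN, -1), 2 ammine (NH3, neutral), 2 isothiocyanato (NCS, -1). Ligand charge sum = -4.
With Mo in oxidation state +4, the complex ion is [Mo...].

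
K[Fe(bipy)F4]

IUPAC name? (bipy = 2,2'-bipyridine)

potassium (2,2'-bipyridine)tetrafluoroferrate(III)

The 1 potassium counter-ion carries a total charge of +1, so each complex ion is 1−.
Ligand charges: 4×fluoro (-1 each), 1×2,2'-bipyridine (neutral); total -4. So Fe + (-4) = 1−, giving Fe = +3.
The complex ion is anionic, so iron takes the -ate form ferrate(III).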